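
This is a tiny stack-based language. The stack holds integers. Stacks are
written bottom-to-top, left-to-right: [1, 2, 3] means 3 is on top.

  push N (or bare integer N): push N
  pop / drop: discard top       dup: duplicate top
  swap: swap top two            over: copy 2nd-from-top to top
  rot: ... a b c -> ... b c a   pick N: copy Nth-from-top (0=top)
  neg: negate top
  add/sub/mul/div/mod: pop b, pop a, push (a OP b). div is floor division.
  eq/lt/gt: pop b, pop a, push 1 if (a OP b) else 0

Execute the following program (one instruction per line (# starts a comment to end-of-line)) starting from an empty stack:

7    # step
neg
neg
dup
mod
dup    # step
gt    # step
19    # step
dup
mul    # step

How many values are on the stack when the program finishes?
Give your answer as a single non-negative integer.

After 'push 7': stack = [7] (depth 1)
After 'neg': stack = [-7] (depth 1)
After 'neg': stack = [7] (depth 1)
After 'dup': stack = [7, 7] (depth 2)
After 'mod': stack = [0] (depth 1)
After 'dup': stack = [0, 0] (depth 2)
After 'gt': stack = [0] (depth 1)
After 'push 19': stack = [0, 19] (depth 2)
After 'dup': stack = [0, 19, 19] (depth 3)
After 'mul': stack = [0, 361] (depth 2)

Answer: 2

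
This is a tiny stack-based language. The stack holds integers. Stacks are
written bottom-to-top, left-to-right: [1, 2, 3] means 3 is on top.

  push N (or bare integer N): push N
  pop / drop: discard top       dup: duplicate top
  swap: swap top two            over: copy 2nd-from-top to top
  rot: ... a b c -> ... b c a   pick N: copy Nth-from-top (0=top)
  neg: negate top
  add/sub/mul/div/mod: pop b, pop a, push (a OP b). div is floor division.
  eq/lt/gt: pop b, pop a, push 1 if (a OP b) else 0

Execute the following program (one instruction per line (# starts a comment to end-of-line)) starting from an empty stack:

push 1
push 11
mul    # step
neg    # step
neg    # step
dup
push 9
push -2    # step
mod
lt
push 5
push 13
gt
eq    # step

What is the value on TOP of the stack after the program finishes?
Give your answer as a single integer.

After 'push 1': [1]
After 'push 11': [1, 11]
After 'mul': [11]
After 'neg': [-11]
After 'neg': [11]
After 'dup': [11, 11]
After 'push 9': [11, 11, 9]
After 'push -2': [11, 11, 9, -2]
After 'mod': [11, 11, -1]
After 'lt': [11, 0]
After 'push 5': [11, 0, 5]
After 'push 13': [11, 0, 5, 13]
After 'gt': [11, 0, 0]
After 'eq': [11, 1]

Answer: 1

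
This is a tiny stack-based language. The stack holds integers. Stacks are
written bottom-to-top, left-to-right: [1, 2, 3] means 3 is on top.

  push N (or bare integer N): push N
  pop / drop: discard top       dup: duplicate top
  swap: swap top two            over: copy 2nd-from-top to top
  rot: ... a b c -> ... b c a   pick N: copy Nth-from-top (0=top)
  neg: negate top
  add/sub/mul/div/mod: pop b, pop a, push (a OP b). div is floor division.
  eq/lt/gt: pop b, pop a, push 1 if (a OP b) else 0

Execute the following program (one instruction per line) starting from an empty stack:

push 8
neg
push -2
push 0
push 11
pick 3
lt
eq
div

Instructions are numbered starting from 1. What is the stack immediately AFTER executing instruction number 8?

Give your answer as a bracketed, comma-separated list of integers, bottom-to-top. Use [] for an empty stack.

Step 1 ('push 8'): [8]
Step 2 ('neg'): [-8]
Step 3 ('push -2'): [-8, -2]
Step 4 ('push 0'): [-8, -2, 0]
Step 5 ('push 11'): [-8, -2, 0, 11]
Step 6 ('pick 3'): [-8, -2, 0, 11, -8]
Step 7 ('lt'): [-8, -2, 0, 0]
Step 8 ('eq'): [-8, -2, 1]

Answer: [-8, -2, 1]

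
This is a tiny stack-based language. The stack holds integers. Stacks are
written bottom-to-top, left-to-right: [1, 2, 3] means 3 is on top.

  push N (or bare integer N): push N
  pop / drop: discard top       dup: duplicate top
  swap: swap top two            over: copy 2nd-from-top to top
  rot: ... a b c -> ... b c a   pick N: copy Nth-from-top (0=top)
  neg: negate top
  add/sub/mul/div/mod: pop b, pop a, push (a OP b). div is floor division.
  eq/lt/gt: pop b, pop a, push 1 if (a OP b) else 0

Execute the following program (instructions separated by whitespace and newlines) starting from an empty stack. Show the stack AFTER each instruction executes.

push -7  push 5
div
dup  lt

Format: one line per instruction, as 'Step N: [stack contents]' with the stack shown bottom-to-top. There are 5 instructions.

Step 1: [-7]
Step 2: [-7, 5]
Step 3: [-2]
Step 4: [-2, -2]
Step 5: [0]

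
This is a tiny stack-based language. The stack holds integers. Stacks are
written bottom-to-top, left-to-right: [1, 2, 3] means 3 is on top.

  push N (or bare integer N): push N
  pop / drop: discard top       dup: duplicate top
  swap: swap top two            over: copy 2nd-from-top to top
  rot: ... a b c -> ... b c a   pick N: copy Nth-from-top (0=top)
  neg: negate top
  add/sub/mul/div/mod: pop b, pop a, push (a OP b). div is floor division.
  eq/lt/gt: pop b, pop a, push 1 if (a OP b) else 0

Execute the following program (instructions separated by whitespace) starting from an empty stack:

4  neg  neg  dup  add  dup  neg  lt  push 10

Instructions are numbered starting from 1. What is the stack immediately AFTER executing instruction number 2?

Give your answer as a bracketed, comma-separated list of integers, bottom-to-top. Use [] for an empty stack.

Step 1 ('4'): [4]
Step 2 ('neg'): [-4]

Answer: [-4]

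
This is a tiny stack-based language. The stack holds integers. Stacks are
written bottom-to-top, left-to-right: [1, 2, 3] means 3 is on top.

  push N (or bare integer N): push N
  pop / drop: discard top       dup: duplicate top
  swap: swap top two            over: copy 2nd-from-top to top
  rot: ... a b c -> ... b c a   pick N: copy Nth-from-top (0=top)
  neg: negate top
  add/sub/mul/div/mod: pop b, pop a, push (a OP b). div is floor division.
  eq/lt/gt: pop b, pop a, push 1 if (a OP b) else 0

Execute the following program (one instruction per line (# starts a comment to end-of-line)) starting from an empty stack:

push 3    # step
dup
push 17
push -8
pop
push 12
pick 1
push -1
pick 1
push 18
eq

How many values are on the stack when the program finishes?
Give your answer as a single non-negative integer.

Answer: 7

Derivation:
After 'push 3': stack = [3] (depth 1)
After 'dup': stack = [3, 3] (depth 2)
After 'push 17': stack = [3, 3, 17] (depth 3)
After 'push -8': stack = [3, 3, 17, -8] (depth 4)
After 'pop': stack = [3, 3, 17] (depth 3)
After 'push 12': stack = [3, 3, 17, 12] (depth 4)
After 'pick 1': stack = [3, 3, 17, 12, 17] (depth 5)
After 'push -1': stack = [3, 3, 17, 12, 17, -1] (depth 6)
After 'pick 1': stack = [3, 3, 17, 12, 17, -1, 17] (depth 7)
After 'push 18': stack = [3, 3, 17, 12, 17, -1, 17, 18] (depth 8)
After 'eq': stack = [3, 3, 17, 12, 17, -1, 0] (depth 7)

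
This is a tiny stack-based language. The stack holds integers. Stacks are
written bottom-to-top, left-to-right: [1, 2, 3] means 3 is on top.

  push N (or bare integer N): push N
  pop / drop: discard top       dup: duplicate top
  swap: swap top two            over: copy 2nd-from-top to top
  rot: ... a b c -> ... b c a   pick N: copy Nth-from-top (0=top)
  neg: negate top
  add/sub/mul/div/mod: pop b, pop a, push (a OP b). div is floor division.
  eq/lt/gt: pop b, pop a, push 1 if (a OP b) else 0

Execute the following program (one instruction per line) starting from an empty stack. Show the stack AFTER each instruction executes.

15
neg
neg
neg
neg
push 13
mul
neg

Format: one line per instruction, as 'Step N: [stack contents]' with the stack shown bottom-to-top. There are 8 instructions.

Step 1: [15]
Step 2: [-15]
Step 3: [15]
Step 4: [-15]
Step 5: [15]
Step 6: [15, 13]
Step 7: [195]
Step 8: [-195]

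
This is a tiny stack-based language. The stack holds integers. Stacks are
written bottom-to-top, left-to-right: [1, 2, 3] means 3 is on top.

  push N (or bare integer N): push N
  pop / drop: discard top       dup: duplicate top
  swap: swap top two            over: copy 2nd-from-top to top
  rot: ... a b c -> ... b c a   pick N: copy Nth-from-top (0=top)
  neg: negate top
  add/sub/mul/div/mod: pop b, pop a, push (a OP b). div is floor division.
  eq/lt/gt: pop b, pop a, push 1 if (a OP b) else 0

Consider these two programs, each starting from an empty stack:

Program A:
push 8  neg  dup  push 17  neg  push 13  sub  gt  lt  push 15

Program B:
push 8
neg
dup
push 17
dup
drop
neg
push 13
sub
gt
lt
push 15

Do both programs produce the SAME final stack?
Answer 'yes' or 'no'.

Answer: yes

Derivation:
Program A trace:
  After 'push 8': [8]
  After 'neg': [-8]
  After 'dup': [-8, -8]
  After 'push 17': [-8, -8, 17]
  After 'neg': [-8, -8, -17]
  After 'push 13': [-8, -8, -17, 13]
  After 'sub': [-8, -8, -30]
  After 'gt': [-8, 1]
  After 'lt': [1]
  After 'push 15': [1, 15]
Program A final stack: [1, 15]

Program B trace:
  After 'push 8': [8]
  After 'neg': [-8]
  After 'dup': [-8, -8]
  After 'push 17': [-8, -8, 17]
  After 'dup': [-8, -8, 17, 17]
  After 'drop': [-8, -8, 17]
  After 'neg': [-8, -8, -17]
  After 'push 13': [-8, -8, -17, 13]
  After 'sub': [-8, -8, -30]
  After 'gt': [-8, 1]
  After 'lt': [1]
  After 'push 15': [1, 15]
Program B final stack: [1, 15]
Same: yes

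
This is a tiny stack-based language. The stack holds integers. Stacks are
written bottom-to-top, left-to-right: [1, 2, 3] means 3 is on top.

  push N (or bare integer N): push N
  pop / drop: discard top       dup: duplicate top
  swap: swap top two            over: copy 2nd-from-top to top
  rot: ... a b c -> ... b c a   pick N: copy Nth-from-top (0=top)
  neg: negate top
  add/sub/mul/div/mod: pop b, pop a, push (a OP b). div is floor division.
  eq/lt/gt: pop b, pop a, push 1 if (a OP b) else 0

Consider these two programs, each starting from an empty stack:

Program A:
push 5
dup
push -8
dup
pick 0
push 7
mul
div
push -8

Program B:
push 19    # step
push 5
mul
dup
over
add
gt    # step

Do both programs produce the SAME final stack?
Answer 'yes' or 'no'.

Program A trace:
  After 'push 5': [5]
  After 'dup': [5, 5]
  After 'push -8': [5, 5, -8]
  After 'dup': [5, 5, -8, -8]
  After 'pick 0': [5, 5, -8, -8, -8]
  After 'push 7': [5, 5, -8, -8, -8, 7]
  After 'mul': [5, 5, -8, -8, -56]
  After 'div': [5, 5, -8, 0]
  After 'push -8': [5, 5, -8, 0, -8]
Program A final stack: [5, 5, -8, 0, -8]

Program B trace:
  After 'push 19': [19]
  After 'push 5': [19, 5]
  After 'mul': [95]
  After 'dup': [95, 95]
  After 'over': [95, 95, 95]
  After 'add': [95, 190]
  After 'gt': [0]
Program B final stack: [0]
Same: no

Answer: no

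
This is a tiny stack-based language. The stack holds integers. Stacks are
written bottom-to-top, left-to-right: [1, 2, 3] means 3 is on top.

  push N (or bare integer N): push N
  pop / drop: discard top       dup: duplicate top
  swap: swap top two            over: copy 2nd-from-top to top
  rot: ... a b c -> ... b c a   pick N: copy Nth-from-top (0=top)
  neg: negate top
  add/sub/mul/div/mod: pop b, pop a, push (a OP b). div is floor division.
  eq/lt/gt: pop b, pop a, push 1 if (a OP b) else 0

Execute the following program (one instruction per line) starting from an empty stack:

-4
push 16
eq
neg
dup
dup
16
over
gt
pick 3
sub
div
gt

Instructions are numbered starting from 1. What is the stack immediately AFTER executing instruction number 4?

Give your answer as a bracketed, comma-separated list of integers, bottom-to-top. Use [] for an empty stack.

Step 1 ('-4'): [-4]
Step 2 ('push 16'): [-4, 16]
Step 3 ('eq'): [0]
Step 4 ('neg'): [0]

Answer: [0]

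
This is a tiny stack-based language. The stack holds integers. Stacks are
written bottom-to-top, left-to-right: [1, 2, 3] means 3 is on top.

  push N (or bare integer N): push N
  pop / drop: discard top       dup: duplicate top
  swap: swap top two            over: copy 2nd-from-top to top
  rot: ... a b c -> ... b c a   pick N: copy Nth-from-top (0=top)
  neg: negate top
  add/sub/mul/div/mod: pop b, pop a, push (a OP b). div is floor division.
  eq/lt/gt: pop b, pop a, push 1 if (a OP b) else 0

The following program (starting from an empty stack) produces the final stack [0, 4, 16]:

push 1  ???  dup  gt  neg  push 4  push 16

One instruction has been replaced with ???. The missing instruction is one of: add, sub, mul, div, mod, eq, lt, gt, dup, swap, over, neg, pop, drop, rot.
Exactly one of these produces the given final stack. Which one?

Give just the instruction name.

Answer: neg

Derivation:
Stack before ???: [1]
Stack after ???:  [-1]
The instruction that transforms [1] -> [-1] is: neg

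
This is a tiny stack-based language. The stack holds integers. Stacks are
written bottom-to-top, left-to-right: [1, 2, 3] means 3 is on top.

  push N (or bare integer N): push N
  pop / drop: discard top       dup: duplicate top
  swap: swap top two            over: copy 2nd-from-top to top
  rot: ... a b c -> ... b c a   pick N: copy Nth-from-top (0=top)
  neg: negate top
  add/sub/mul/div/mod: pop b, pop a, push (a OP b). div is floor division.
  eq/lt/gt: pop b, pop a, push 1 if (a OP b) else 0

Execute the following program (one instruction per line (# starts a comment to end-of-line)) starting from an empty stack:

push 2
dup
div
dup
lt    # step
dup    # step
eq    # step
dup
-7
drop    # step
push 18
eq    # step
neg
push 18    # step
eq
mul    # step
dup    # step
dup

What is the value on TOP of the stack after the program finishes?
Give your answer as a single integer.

After 'push 2': [2]
After 'dup': [2, 2]
After 'div': [1]
After 'dup': [1, 1]
After 'lt': [0]
After 'dup': [0, 0]
After 'eq': [1]
After 'dup': [1, 1]
After 'push -7': [1, 1, -7]
After 'drop': [1, 1]
After 'push 18': [1, 1, 18]
After 'eq': [1, 0]
After 'neg': [1, 0]
After 'push 18': [1, 0, 18]
After 'eq': [1, 0]
After 'mul': [0]
After 'dup': [0, 0]
After 'dup': [0, 0, 0]

Answer: 0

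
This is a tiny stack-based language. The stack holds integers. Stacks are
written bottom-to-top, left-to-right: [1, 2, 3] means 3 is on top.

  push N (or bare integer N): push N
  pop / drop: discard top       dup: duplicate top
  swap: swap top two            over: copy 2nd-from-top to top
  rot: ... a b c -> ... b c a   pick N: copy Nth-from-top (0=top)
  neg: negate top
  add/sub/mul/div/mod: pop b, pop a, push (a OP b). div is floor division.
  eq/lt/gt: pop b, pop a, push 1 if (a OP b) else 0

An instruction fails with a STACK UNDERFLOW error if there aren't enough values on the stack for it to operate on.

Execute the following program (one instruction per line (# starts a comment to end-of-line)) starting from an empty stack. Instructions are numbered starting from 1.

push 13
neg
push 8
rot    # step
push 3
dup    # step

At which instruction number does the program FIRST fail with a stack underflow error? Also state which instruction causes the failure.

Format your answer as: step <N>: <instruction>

Step 1 ('push 13'): stack = [13], depth = 1
Step 2 ('neg'): stack = [-13], depth = 1
Step 3 ('push 8'): stack = [-13, 8], depth = 2
Step 4 ('rot'): needs 3 value(s) but depth is 2 — STACK UNDERFLOW

Answer: step 4: rot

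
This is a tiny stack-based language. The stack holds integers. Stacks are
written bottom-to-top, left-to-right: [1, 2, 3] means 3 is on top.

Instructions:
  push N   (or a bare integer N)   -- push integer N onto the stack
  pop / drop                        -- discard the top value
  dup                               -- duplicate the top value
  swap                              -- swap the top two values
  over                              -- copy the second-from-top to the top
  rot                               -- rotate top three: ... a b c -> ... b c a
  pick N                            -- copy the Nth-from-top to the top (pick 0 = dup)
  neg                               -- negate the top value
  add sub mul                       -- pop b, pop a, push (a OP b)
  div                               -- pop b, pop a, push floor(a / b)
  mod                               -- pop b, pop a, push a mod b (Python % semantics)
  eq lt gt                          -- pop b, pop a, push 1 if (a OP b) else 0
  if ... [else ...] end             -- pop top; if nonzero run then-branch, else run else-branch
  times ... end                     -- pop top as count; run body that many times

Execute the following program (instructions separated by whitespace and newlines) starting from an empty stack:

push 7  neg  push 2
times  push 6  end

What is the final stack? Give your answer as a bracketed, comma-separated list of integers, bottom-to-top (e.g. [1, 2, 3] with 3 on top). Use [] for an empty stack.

Answer: [-7, 6, 6]

Derivation:
After 'push 7': [7]
After 'neg': [-7]
After 'push 2': [-7, 2]
After 'times': [-7]
After 'push 6': [-7, 6]
After 'push 6': [-7, 6, 6]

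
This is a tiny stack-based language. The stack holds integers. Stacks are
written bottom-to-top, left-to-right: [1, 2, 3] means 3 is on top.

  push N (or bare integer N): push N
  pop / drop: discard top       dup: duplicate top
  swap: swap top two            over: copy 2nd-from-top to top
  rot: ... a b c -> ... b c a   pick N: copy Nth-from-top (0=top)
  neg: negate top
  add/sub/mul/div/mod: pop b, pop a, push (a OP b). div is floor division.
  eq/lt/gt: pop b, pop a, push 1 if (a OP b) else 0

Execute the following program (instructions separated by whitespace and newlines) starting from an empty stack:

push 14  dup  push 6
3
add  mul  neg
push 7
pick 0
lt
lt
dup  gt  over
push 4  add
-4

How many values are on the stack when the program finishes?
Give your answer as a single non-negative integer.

After 'push 14': stack = [14] (depth 1)
After 'dup': stack = [14, 14] (depth 2)
After 'push 6': stack = [14, 14, 6] (depth 3)
After 'push 3': stack = [14, 14, 6, 3] (depth 4)
After 'add': stack = [14, 14, 9] (depth 3)
After 'mul': stack = [14, 126] (depth 2)
After 'neg': stack = [14, -126] (depth 2)
After 'push 7': stack = [14, -126, 7] (depth 3)
After 'pick 0': stack = [14, -126, 7, 7] (depth 4)
After 'lt': stack = [14, -126, 0] (depth 3)
After 'lt': stack = [14, 1] (depth 2)
After 'dup': stack = [14, 1, 1] (depth 3)
After 'gt': stack = [14, 0] (depth 2)
After 'over': stack = [14, 0, 14] (depth 3)
After 'push 4': stack = [14, 0, 14, 4] (depth 4)
After 'add': stack = [14, 0, 18] (depth 3)
After 'push -4': stack = [14, 0, 18, -4] (depth 4)

Answer: 4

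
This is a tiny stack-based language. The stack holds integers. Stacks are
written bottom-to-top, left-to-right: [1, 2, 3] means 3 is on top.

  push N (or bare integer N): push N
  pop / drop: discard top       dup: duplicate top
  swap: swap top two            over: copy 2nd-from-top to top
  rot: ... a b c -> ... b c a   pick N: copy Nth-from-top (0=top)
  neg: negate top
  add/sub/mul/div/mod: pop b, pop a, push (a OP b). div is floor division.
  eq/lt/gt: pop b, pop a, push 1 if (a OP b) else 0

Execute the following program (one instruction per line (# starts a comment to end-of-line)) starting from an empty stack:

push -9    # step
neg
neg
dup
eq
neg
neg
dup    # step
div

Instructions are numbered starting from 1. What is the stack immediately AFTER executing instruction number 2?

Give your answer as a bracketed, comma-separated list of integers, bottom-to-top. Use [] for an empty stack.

Step 1 ('push -9'): [-9]
Step 2 ('neg'): [9]

Answer: [9]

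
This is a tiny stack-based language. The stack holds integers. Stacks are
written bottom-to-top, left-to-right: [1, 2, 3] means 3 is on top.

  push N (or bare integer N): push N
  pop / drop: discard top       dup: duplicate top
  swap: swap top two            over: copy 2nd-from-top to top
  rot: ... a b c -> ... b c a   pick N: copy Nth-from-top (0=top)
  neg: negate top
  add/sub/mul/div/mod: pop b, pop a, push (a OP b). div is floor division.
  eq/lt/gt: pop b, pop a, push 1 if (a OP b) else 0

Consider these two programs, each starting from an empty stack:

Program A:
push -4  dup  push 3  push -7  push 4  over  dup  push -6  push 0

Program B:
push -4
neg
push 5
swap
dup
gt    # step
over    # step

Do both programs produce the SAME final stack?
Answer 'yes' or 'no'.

Program A trace:
  After 'push -4': [-4]
  After 'dup': [-4, -4]
  After 'push 3': [-4, -4, 3]
  After 'push -7': [-4, -4, 3, -7]
  After 'push 4': [-4, -4, 3, -7, 4]
  After 'over': [-4, -4, 3, -7, 4, -7]
  After 'dup': [-4, -4, 3, -7, 4, -7, -7]
  After 'push -6': [-4, -4, 3, -7, 4, -7, -7, -6]
  After 'push 0': [-4, -4, 3, -7, 4, -7, -7, -6, 0]
Program A final stack: [-4, -4, 3, -7, 4, -7, -7, -6, 0]

Program B trace:
  After 'push -4': [-4]
  After 'neg': [4]
  After 'push 5': [4, 5]
  After 'swap': [5, 4]
  After 'dup': [5, 4, 4]
  After 'gt': [5, 0]
  After 'over': [5, 0, 5]
Program B final stack: [5, 0, 5]
Same: no

Answer: no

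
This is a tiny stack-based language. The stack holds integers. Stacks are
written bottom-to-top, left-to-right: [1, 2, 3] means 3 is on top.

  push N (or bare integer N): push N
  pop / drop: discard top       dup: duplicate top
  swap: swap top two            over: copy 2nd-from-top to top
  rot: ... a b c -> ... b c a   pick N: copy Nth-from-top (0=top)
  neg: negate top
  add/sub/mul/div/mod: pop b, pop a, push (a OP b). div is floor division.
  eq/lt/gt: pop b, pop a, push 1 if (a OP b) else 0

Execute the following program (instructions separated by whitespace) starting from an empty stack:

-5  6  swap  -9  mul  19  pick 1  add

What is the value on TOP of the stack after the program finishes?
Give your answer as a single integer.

Answer: 64

Derivation:
After 'push -5': [-5]
After 'push 6': [-5, 6]
After 'swap': [6, -5]
After 'push -9': [6, -5, -9]
After 'mul': [6, 45]
After 'push 19': [6, 45, 19]
After 'pick 1': [6, 45, 19, 45]
After 'add': [6, 45, 64]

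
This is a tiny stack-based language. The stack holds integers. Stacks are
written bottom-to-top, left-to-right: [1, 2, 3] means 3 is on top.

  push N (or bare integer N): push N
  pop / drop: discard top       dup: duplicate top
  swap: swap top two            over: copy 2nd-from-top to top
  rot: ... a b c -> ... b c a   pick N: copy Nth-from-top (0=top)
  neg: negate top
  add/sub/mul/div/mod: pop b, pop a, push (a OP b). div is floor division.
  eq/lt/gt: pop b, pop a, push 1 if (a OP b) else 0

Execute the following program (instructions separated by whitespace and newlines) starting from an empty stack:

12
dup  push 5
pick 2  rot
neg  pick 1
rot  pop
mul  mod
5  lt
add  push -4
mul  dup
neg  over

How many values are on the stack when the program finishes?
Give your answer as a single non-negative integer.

After 'push 12': stack = [12] (depth 1)
After 'dup': stack = [12, 12] (depth 2)
After 'push 5': stack = [12, 12, 5] (depth 3)
After 'pick 2': stack = [12, 12, 5, 12] (depth 4)
After 'rot': stack = [12, 5, 12, 12] (depth 4)
After 'neg': stack = [12, 5, 12, -12] (depth 4)
After 'pick 1': stack = [12, 5, 12, -12, 12] (depth 5)
After 'rot': stack = [12, 5, -12, 12, 12] (depth 5)
After 'pop': stack = [12, 5, -12, 12] (depth 4)
After 'mul': stack = [12, 5, -144] (depth 3)
After 'mod': stack = [12, -139] (depth 2)
After 'push 5': stack = [12, -139, 5] (depth 3)
After 'lt': stack = [12, 1] (depth 2)
After 'add': stack = [13] (depth 1)
After 'push -4': stack = [13, -4] (depth 2)
After 'mul': stack = [-52] (depth 1)
After 'dup': stack = [-52, -52] (depth 2)
After 'neg': stack = [-52, 52] (depth 2)
After 'over': stack = [-52, 52, -52] (depth 3)

Answer: 3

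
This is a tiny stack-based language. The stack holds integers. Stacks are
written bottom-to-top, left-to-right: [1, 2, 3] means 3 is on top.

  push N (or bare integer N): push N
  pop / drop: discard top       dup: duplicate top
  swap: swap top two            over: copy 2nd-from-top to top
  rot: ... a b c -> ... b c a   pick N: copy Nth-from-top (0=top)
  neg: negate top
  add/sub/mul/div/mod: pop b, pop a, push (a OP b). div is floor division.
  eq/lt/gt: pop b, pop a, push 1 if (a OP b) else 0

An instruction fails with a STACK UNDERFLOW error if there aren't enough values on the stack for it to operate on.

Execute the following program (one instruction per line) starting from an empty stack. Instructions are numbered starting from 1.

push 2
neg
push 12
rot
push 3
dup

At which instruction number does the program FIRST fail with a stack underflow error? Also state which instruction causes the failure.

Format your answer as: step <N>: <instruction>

Answer: step 4: rot

Derivation:
Step 1 ('push 2'): stack = [2], depth = 1
Step 2 ('neg'): stack = [-2], depth = 1
Step 3 ('push 12'): stack = [-2, 12], depth = 2
Step 4 ('rot'): needs 3 value(s) but depth is 2 — STACK UNDERFLOW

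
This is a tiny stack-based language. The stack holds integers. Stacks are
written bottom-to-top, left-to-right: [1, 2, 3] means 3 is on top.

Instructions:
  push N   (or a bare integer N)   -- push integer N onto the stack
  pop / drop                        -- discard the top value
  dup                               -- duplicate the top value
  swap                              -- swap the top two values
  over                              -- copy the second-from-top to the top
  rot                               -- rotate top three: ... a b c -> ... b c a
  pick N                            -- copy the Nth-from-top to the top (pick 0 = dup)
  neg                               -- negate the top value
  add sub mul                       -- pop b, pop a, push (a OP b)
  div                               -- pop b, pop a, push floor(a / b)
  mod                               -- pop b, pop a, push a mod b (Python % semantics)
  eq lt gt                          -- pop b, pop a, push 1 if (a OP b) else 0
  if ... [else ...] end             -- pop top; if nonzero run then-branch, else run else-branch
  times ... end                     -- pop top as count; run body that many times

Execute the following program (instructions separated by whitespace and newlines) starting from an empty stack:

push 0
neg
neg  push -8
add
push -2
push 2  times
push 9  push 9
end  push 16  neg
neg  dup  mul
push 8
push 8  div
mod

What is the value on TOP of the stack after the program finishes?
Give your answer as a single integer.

After 'push 0': [0]
After 'neg': [0]
After 'neg': [0]
After 'push -8': [0, -8]
After 'add': [-8]
After 'push -2': [-8, -2]
After 'push 2': [-8, -2, 2]
After 'times': [-8, -2]
After 'push 9': [-8, -2, 9]
After 'push 9': [-8, -2, 9, 9]
  ...
After 'push 9': [-8, -2, 9, 9, 9, 9]
After 'push 16': [-8, -2, 9, 9, 9, 9, 16]
After 'neg': [-8, -2, 9, 9, 9, 9, -16]
After 'neg': [-8, -2, 9, 9, 9, 9, 16]
After 'dup': [-8, -2, 9, 9, 9, 9, 16, 16]
After 'mul': [-8, -2, 9, 9, 9, 9, 256]
After 'push 8': [-8, -2, 9, 9, 9, 9, 256, 8]
After 'push 8': [-8, -2, 9, 9, 9, 9, 256, 8, 8]
After 'div': [-8, -2, 9, 9, 9, 9, 256, 1]
After 'mod': [-8, -2, 9, 9, 9, 9, 0]

Answer: 0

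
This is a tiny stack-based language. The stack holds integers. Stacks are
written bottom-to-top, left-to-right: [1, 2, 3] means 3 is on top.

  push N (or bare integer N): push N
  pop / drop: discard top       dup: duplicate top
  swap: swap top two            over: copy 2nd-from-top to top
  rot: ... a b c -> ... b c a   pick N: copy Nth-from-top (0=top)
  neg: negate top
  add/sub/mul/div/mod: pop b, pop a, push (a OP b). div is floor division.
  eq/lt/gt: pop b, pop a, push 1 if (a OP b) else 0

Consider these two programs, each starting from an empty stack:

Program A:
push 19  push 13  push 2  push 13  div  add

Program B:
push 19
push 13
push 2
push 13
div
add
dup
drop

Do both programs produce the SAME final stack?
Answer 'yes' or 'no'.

Answer: yes

Derivation:
Program A trace:
  After 'push 19': [19]
  After 'push 13': [19, 13]
  After 'push 2': [19, 13, 2]
  After 'push 13': [19, 13, 2, 13]
  After 'div': [19, 13, 0]
  After 'add': [19, 13]
Program A final stack: [19, 13]

Program B trace:
  After 'push 19': [19]
  After 'push 13': [19, 13]
  After 'push 2': [19, 13, 2]
  After 'push 13': [19, 13, 2, 13]
  After 'div': [19, 13, 0]
  After 'add': [19, 13]
  After 'dup': [19, 13, 13]
  After 'drop': [19, 13]
Program B final stack: [19, 13]
Same: yes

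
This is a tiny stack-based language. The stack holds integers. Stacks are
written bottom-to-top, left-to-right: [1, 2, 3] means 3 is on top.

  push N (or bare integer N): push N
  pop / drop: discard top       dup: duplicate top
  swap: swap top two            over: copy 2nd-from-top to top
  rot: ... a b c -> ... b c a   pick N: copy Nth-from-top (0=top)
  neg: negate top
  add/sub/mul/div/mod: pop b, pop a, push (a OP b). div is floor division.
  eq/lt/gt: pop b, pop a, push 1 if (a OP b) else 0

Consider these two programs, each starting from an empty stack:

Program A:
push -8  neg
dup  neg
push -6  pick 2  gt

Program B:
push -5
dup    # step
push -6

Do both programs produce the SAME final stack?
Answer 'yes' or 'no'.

Program A trace:
  After 'push -8': [-8]
  After 'neg': [8]
  After 'dup': [8, 8]
  After 'neg': [8, -8]
  After 'push -6': [8, -8, -6]
  After 'pick 2': [8, -8, -6, 8]
  After 'gt': [8, -8, 0]
Program A final stack: [8, -8, 0]

Program B trace:
  After 'push -5': [-5]
  After 'dup': [-5, -5]
  After 'push -6': [-5, -5, -6]
Program B final stack: [-5, -5, -6]
Same: no

Answer: no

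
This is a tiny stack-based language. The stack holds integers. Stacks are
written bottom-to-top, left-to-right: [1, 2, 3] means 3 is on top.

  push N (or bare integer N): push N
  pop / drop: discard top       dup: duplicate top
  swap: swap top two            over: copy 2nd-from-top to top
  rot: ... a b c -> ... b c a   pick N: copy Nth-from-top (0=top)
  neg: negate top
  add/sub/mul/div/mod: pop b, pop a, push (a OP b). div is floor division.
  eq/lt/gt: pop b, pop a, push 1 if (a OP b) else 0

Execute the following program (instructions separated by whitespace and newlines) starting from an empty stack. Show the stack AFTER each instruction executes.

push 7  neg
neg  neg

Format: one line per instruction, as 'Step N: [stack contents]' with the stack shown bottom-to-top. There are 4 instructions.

Step 1: [7]
Step 2: [-7]
Step 3: [7]
Step 4: [-7]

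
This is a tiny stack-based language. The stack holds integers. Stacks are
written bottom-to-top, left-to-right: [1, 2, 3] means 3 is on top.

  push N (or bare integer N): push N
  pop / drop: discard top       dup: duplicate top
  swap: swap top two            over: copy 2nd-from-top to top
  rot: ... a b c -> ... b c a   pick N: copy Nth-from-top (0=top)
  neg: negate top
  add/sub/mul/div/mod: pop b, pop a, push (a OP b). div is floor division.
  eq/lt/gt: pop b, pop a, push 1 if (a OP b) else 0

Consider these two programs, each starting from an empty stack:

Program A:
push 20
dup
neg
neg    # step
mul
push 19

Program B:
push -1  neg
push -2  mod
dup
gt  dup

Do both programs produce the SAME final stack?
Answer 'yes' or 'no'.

Program A trace:
  After 'push 20': [20]
  After 'dup': [20, 20]
  After 'neg': [20, -20]
  After 'neg': [20, 20]
  After 'mul': [400]
  After 'push 19': [400, 19]
Program A final stack: [400, 19]

Program B trace:
  After 'push -1': [-1]
  After 'neg': [1]
  After 'push -2': [1, -2]
  After 'mod': [-1]
  After 'dup': [-1, -1]
  After 'gt': [0]
  After 'dup': [0, 0]
Program B final stack: [0, 0]
Same: no

Answer: no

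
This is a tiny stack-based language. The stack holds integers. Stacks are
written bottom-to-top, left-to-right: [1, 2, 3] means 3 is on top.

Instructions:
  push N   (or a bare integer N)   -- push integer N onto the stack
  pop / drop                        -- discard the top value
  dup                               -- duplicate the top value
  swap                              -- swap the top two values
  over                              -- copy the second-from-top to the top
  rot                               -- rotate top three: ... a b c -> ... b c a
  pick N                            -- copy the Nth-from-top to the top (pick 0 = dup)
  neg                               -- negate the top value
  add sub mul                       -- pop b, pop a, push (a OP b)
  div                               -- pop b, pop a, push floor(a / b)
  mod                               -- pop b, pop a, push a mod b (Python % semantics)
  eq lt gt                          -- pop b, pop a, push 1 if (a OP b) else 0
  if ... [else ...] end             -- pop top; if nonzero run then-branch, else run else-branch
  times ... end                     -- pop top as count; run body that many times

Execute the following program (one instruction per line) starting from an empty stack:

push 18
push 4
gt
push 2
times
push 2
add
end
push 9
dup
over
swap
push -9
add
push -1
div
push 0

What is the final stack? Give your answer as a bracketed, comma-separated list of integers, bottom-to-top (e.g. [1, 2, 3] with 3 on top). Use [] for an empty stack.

Answer: [5, 9, 9, 0, 0]

Derivation:
After 'push 18': [18]
After 'push 4': [18, 4]
After 'gt': [1]
After 'push 2': [1, 2]
After 'times': [1]
After 'push 2': [1, 2]
After 'add': [3]
After 'push 2': [3, 2]
After 'add': [5]
After 'push 9': [5, 9]
After 'dup': [5, 9, 9]
After 'over': [5, 9, 9, 9]
After 'swap': [5, 9, 9, 9]
After 'push -9': [5, 9, 9, 9, -9]
After 'add': [5, 9, 9, 0]
After 'push -1': [5, 9, 9, 0, -1]
After 'div': [5, 9, 9, 0]
After 'push 0': [5, 9, 9, 0, 0]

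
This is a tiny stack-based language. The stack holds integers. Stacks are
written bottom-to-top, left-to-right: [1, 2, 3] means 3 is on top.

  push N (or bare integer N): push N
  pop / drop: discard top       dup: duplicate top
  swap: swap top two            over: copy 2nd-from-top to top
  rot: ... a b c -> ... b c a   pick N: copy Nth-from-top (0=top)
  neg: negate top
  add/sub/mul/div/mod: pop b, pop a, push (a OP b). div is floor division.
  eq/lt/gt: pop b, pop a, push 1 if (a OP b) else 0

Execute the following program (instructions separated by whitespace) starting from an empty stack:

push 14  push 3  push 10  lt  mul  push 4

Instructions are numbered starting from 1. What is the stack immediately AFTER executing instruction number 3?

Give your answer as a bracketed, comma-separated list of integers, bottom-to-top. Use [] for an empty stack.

Step 1 ('push 14'): [14]
Step 2 ('push 3'): [14, 3]
Step 3 ('push 10'): [14, 3, 10]

Answer: [14, 3, 10]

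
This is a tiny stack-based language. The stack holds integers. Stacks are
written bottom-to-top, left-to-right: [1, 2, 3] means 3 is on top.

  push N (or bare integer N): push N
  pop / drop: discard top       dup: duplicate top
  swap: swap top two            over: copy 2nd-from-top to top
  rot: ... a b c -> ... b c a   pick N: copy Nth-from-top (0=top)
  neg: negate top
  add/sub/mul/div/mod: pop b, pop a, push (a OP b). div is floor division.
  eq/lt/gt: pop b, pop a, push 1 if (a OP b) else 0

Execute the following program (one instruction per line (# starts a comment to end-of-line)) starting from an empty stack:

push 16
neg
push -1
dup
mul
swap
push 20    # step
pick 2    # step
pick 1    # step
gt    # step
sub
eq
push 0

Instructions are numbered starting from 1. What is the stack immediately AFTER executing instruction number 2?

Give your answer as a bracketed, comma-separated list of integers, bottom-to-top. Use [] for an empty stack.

Answer: [-16]

Derivation:
Step 1 ('push 16'): [16]
Step 2 ('neg'): [-16]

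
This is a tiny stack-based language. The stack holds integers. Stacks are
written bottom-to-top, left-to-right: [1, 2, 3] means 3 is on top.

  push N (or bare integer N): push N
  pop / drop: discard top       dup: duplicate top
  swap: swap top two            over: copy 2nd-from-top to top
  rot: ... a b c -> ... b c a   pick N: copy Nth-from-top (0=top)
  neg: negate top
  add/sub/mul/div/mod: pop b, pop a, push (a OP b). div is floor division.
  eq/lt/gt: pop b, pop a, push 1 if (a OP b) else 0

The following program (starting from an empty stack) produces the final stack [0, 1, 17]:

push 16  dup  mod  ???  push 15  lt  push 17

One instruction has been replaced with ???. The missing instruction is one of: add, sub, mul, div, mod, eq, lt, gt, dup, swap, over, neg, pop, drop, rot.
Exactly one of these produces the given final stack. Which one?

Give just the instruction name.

Stack before ???: [0]
Stack after ???:  [0, 0]
The instruction that transforms [0] -> [0, 0] is: dup

Answer: dup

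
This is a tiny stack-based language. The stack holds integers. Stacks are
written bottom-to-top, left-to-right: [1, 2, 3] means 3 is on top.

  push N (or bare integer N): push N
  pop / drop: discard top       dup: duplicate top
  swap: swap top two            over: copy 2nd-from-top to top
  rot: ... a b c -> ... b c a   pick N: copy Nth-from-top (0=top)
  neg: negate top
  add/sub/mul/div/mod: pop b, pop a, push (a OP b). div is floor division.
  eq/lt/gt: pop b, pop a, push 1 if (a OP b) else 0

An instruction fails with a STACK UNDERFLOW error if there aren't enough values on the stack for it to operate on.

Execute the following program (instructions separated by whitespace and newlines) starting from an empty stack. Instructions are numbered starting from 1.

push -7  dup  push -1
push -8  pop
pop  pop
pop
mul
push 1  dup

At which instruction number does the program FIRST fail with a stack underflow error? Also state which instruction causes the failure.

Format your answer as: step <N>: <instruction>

Answer: step 9: mul

Derivation:
Step 1 ('push -7'): stack = [-7], depth = 1
Step 2 ('dup'): stack = [-7, -7], depth = 2
Step 3 ('push -1'): stack = [-7, -7, -1], depth = 3
Step 4 ('push -8'): stack = [-7, -7, -1, -8], depth = 4
Step 5 ('pop'): stack = [-7, -7, -1], depth = 3
Step 6 ('pop'): stack = [-7, -7], depth = 2
Step 7 ('pop'): stack = [-7], depth = 1
Step 8 ('pop'): stack = [], depth = 0
Step 9 ('mul'): needs 2 value(s) but depth is 0 — STACK UNDERFLOW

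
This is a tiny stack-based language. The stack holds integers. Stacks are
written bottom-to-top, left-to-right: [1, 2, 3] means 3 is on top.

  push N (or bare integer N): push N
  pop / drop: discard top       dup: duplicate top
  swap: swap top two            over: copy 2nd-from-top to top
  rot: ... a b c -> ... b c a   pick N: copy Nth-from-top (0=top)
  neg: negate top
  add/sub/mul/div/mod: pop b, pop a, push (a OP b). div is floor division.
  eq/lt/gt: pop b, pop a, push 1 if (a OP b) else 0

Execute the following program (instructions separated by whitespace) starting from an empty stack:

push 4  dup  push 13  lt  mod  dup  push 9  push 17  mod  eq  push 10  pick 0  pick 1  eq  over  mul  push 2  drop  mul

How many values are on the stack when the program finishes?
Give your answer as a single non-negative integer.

After 'push 4': stack = [4] (depth 1)
After 'dup': stack = [4, 4] (depth 2)
After 'push 13': stack = [4, 4, 13] (depth 3)
After 'lt': stack = [4, 1] (depth 2)
After 'mod': stack = [0] (depth 1)
After 'dup': stack = [0, 0] (depth 2)
After 'push 9': stack = [0, 0, 9] (depth 3)
After 'push 17': stack = [0, 0, 9, 17] (depth 4)
After 'mod': stack = [0, 0, 9] (depth 3)
After 'eq': stack = [0, 0] (depth 2)
After 'push 10': stack = [0, 0, 10] (depth 3)
After 'pick 0': stack = [0, 0, 10, 10] (depth 4)
After 'pick 1': stack = [0, 0, 10, 10, 10] (depth 5)
After 'eq': stack = [0, 0, 10, 1] (depth 4)
After 'over': stack = [0, 0, 10, 1, 10] (depth 5)
After 'mul': stack = [0, 0, 10, 10] (depth 4)
After 'push 2': stack = [0, 0, 10, 10, 2] (depth 5)
After 'drop': stack = [0, 0, 10, 10] (depth 4)
After 'mul': stack = [0, 0, 100] (depth 3)

Answer: 3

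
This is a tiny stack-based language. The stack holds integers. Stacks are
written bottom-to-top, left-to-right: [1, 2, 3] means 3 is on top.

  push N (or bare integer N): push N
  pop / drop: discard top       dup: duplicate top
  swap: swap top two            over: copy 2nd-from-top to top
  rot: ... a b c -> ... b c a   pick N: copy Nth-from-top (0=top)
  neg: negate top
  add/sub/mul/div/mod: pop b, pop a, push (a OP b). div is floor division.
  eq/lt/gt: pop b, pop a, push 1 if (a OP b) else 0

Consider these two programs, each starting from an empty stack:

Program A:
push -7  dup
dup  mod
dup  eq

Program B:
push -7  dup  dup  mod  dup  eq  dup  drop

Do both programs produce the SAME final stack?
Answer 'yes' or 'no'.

Program A trace:
  After 'push -7': [-7]
  After 'dup': [-7, -7]
  After 'dup': [-7, -7, -7]
  After 'mod': [-7, 0]
  After 'dup': [-7, 0, 0]
  After 'eq': [-7, 1]
Program A final stack: [-7, 1]

Program B trace:
  After 'push -7': [-7]
  After 'dup': [-7, -7]
  After 'dup': [-7, -7, -7]
  After 'mod': [-7, 0]
  After 'dup': [-7, 0, 0]
  After 'eq': [-7, 1]
  After 'dup': [-7, 1, 1]
  After 'drop': [-7, 1]
Program B final stack: [-7, 1]
Same: yes

Answer: yes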